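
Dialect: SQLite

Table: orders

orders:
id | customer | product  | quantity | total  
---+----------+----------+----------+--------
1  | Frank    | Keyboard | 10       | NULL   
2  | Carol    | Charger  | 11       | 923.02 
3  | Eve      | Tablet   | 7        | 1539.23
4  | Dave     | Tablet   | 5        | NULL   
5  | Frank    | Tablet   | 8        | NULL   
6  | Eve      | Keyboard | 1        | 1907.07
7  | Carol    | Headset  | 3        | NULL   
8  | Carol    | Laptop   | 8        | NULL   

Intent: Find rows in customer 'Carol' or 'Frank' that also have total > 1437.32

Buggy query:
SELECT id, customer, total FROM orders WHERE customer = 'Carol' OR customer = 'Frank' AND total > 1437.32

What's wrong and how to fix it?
Bug: Without parentheses, AND is evaluated before OR, so the total filter only applies to the 'Frank' branch

Fix: Add parentheses around the OR so the AND applies to both alternatives

Corrected query:
SELECT id, customer, total FROM orders WHERE (customer = 'Carol' OR customer = 'Frank') AND total > 1437.32

Result:
(no rows)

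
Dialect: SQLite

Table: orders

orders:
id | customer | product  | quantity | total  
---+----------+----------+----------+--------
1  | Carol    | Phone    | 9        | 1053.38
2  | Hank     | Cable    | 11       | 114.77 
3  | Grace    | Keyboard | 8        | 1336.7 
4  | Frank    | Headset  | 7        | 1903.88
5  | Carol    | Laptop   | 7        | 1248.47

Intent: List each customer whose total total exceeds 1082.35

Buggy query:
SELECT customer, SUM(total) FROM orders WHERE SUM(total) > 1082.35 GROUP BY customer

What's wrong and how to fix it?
Bug: Aggregate functions cannot appear in a WHERE clause

Fix: Move the aggregate condition to a HAVING clause

Corrected query:
SELECT customer, SUM(total) FROM orders GROUP BY customer HAVING SUM(total) > 1082.35

Result:
customer | SUM(total)
---------+-----------
Carol    | 2301.85   
Frank    | 1903.88   
Grace    | 1336.7    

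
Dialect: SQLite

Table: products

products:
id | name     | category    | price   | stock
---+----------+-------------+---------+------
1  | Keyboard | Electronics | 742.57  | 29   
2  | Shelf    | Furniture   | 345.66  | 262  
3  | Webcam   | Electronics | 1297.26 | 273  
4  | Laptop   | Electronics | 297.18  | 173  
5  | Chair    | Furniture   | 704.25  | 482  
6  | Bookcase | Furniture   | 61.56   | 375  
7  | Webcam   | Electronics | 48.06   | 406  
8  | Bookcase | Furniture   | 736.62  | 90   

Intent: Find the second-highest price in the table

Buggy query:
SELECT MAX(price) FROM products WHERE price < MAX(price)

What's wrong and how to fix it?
Bug: The inner MAX is an aggregate inside WHERE, which is not allowed

Fix: Put the inner MAX in a scalar subquery

Corrected query:
SELECT MAX(price) FROM products WHERE price < (SELECT MAX(price) FROM products)

Result:
MAX(price)
----------
742.57    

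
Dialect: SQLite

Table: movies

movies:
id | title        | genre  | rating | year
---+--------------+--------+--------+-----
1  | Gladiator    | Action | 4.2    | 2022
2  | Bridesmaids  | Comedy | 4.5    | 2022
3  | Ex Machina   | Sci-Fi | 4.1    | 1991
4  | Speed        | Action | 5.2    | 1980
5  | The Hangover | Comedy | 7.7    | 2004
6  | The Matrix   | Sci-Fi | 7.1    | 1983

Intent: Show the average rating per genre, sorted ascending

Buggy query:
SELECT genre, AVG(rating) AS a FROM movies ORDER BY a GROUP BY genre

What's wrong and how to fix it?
Bug: GROUP BY must precede ORDER BY

Fix: Reorder: SELECT … FROM … GROUP BY … ORDER BY …

Corrected query:
SELECT genre, AVG(rating) AS a FROM movies GROUP BY genre ORDER BY a

Result:
genre  | a  
-------+----
Action | 4.7
Sci-Fi | 5.6
Comedy | 6.1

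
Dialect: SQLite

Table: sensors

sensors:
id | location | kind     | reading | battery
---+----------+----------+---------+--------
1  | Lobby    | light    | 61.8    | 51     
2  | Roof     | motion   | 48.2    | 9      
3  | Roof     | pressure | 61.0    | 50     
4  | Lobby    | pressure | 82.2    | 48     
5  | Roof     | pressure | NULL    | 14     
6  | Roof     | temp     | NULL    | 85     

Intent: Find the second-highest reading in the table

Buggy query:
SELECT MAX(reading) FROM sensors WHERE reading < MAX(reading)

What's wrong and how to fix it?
Bug: The inner MAX is an aggregate inside WHERE, which is not allowed

Fix: Put the inner MAX in a scalar subquery

Corrected query:
SELECT MAX(reading) FROM sensors WHERE reading < (SELECT MAX(reading) FROM sensors)

Result:
MAX(reading)
------------
61.8        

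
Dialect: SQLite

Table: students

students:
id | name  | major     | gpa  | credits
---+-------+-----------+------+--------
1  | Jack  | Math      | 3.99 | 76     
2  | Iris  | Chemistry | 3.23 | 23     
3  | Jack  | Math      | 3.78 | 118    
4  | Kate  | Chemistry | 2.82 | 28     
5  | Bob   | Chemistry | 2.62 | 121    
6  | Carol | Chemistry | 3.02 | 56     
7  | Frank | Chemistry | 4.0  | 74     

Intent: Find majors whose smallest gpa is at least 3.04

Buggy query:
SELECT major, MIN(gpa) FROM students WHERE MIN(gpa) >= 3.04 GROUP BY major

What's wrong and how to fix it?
Bug: MIN() in WHERE is a misuse of aggregate

Fix: Use HAVING for the per-group MIN condition

Corrected query:
SELECT major, MIN(gpa) FROM students GROUP BY major HAVING MIN(gpa) >= 3.04

Result:
major | MIN(gpa)
------+---------
Math  | 3.78    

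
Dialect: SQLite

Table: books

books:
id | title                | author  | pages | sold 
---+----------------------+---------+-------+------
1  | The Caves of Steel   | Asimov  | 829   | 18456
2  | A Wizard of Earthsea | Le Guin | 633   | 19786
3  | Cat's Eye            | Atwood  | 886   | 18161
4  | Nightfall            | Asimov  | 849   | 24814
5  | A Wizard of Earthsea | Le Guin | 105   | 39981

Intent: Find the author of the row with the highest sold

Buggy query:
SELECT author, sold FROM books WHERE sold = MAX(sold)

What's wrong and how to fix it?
Bug: WHERE is evaluated per row; an aggregate over the whole table isn't defined there

Fix: Wrap MAX in a scalar subquery so WHERE compares against a single value

Corrected query:
SELECT author, sold FROM books WHERE sold = (SELECT MAX(sold) FROM books)

Result:
author  | sold 
--------+------
Le Guin | 39981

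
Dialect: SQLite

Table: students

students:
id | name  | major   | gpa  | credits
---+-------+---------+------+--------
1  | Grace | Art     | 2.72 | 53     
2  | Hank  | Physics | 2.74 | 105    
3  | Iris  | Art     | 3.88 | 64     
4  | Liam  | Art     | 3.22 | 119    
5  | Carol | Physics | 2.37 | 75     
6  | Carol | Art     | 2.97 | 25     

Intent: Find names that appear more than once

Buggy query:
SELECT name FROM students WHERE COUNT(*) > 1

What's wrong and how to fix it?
Bug: COUNT(*) is an aggregate and cannot be used in WHERE

Fix: GROUP BY name, then filter groups with HAVING COUNT(*) > 1

Corrected query:
SELECT name FROM students GROUP BY name HAVING COUNT(*) > 1

Result:
name 
-----
Carol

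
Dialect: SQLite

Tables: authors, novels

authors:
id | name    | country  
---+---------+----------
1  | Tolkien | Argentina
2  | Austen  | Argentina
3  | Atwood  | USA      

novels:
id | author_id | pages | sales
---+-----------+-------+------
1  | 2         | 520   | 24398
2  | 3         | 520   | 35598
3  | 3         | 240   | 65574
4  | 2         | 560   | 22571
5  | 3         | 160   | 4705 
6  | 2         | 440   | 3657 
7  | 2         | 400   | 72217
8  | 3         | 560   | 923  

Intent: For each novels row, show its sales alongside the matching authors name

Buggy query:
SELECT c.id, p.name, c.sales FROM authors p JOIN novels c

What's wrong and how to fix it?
Bug: JOIN with no ON clause produces a cartesian product; every novels row pairs with every authors row

Fix: Specify the join condition linking the foreign key to the parent id

Corrected query:
SELECT c.id, p.name, c.sales FROM authors p JOIN novels c ON c.author_id = p.id

Result:
id | name   | sales
---+--------+------
1  | Austen | 24398
2  | Atwood | 35598
3  | Atwood | 65574
4  | Austen | 22571
5  | Atwood | 4705 
6  | Austen | 3657 
7  | Austen | 72217
8  | Atwood | 923  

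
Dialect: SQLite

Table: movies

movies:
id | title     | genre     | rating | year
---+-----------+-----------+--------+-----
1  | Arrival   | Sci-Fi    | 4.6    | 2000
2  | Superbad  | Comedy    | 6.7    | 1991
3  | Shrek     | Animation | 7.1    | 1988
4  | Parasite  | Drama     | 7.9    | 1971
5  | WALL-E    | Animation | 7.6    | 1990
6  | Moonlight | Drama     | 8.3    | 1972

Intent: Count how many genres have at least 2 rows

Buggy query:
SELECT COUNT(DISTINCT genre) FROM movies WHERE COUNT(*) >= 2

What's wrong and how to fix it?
Bug: COUNT(*) cannot appear in WHERE; the per-group count doesn't exist yet

Fix: Use a subquery that GROUPs and filters with HAVING, then count its rows

Corrected query:
SELECT COUNT(*) FROM (SELECT genre FROM movies GROUP BY genre HAVING COUNT(*) >= 2)

Result:
COUNT(*)
--------
2       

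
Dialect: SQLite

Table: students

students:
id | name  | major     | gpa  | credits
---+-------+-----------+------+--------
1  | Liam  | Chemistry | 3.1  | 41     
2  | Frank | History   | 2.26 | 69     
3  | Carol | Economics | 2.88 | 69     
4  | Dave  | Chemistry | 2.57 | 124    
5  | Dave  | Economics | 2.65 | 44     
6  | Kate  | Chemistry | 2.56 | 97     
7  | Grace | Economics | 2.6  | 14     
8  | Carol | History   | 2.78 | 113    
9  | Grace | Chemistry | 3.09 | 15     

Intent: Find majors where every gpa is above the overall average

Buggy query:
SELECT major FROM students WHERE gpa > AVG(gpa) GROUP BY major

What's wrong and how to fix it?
Bug: AVG() is an aggregate; it can't sit directly in WHERE

Fix: Compute the overall average in a scalar subquery and compare each group's MIN against it in HAVING

Corrected query:
SELECT major FROM students GROUP BY major HAVING MIN(gpa) > (SELECT AVG(gpa) FROM students)

Result:
(no rows)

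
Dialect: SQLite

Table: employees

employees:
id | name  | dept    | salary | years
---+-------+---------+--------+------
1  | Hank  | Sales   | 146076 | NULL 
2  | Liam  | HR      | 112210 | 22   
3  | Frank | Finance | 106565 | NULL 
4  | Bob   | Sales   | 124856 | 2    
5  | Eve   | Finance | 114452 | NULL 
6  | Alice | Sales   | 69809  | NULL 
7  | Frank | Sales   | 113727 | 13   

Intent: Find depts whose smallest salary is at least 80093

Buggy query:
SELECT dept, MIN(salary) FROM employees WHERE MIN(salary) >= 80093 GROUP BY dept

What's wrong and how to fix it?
Bug: MIN() in WHERE is a misuse of aggregate

Fix: Replace WHERE with HAVING after the GROUP BY

Corrected query:
SELECT dept, MIN(salary) FROM employees GROUP BY dept HAVING MIN(salary) >= 80093

Result:
dept    | MIN(salary)
--------+------------
Finance | 106565     
HR      | 112210     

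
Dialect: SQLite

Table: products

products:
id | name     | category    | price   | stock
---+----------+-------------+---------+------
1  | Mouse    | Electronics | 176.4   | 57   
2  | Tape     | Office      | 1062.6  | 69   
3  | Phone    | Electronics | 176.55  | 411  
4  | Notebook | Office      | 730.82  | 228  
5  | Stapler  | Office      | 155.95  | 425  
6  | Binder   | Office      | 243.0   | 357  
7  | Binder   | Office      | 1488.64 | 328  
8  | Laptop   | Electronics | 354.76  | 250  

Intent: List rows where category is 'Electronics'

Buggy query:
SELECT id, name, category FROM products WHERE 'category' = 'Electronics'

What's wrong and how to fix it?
Bug: Single quotes denote string literals in SQL; the column name is being compared as a constant string

Fix: Remove the quotes around the column name (or use double quotes for an identifier)

Corrected query:
SELECT id, name, category FROM products WHERE category = 'Electronics'

Result:
id | name   | category   
---+--------+------------
1  | Mouse  | Electronics
3  | Phone  | Electronics
8  | Laptop | Electronics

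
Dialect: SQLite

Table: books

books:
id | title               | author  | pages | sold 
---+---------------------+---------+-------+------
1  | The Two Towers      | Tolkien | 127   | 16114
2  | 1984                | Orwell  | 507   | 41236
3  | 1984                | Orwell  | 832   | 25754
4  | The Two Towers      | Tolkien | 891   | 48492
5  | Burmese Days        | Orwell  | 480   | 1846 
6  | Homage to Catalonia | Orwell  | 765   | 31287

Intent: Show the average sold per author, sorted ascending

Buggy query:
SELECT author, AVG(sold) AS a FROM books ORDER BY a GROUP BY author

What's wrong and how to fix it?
Bug: GROUP BY must precede ORDER BY

Fix: Reorder: SELECT … FROM … GROUP BY … ORDER BY …

Corrected query:
SELECT author, AVG(sold) AS a FROM books GROUP BY author ORDER BY a

Result:
author  | a       
--------+---------
Orwell  | 25030.75
Tolkien | 32303   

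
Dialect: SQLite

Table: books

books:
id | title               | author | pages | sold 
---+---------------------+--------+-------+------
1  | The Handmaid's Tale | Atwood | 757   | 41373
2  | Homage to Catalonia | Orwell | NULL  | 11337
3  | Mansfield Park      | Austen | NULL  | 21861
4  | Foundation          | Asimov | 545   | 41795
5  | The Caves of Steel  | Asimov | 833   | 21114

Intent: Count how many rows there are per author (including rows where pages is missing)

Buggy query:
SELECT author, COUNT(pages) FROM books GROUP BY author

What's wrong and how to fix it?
Bug: COUNT(pages) skips NULLs, so groups with missing pages are undercounted

Fix: Replace COUNT(pages) with COUNT(*)

Corrected query:
SELECT author, COUNT(*) FROM books GROUP BY author

Result:
author | COUNT(*)
-------+---------
Asimov | 2       
Atwood | 1       
Austen | 1       
Orwell | 1       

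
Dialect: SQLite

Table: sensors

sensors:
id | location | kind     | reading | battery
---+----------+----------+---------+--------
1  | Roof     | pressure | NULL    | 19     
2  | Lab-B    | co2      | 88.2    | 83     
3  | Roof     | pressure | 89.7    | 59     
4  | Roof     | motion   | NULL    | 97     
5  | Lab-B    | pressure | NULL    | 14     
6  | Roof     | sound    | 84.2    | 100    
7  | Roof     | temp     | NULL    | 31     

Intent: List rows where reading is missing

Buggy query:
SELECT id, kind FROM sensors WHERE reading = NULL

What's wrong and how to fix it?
Bug: Comparing to NULL with '=' never matches; NULL = NULL is unknown, not true

Fix: Use IS NULL to test for NULL

Corrected query:
SELECT id, kind FROM sensors WHERE reading IS NULL

Result:
id | kind    
---+---------
1  | pressure
4  | motion  
5  | pressure
7  | temp    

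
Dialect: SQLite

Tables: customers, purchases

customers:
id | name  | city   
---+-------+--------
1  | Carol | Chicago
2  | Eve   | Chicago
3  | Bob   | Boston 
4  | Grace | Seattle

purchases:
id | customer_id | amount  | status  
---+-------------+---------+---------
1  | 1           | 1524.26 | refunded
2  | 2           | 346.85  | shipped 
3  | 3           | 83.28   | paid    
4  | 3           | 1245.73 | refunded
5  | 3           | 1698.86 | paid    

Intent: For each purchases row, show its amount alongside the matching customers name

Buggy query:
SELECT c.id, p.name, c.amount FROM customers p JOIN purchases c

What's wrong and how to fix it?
Bug: Missing join condition: each purchases row is matched to all customers rows instead of just its own

Fix: Add ON c.customer_id = p.id to the JOIN

Corrected query:
SELECT c.id, p.name, c.amount FROM customers p JOIN purchases c ON c.customer_id = p.id

Result:
id | name  | amount 
---+-------+--------
1  | Carol | 1524.26
2  | Eve   | 346.85 
3  | Bob   | 83.28  
4  | Bob   | 1245.73
5  | Bob   | 1698.86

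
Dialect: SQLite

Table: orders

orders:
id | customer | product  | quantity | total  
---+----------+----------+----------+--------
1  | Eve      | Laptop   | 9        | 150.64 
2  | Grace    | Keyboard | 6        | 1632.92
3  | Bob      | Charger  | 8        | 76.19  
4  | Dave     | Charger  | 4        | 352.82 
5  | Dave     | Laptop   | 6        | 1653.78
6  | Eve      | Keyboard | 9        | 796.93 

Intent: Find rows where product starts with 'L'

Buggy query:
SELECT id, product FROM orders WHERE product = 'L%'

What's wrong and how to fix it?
Bug: Wildcards only work with LIKE; '=' treats '%' as a literal character

Fix: Use LIKE for wildcard pattern matching

Corrected query:
SELECT id, product FROM orders WHERE product LIKE 'L%'

Result:
id | product
---+--------
1  | Laptop 
5  | Laptop 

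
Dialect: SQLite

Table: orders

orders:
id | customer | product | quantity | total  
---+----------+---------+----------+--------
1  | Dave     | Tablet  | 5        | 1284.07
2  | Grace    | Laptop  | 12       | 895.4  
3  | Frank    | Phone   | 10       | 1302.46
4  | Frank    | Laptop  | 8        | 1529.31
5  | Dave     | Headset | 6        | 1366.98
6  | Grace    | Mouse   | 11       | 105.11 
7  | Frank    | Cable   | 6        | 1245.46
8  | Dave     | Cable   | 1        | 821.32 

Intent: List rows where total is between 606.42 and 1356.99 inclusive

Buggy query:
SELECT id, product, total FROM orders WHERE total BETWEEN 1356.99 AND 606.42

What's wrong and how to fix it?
Bug: The bounds are reversed; BETWEEN a AND b requires a <= b to match anything

Fix: Swap the bounds so the smaller value comes first

Corrected query:
SELECT id, product, total FROM orders WHERE total BETWEEN 606.42 AND 1356.99

Result:
id | product | total  
---+---------+--------
1  | Tablet  | 1284.07
2  | Laptop  | 895.4  
3  | Phone   | 1302.46
7  | Cable   | 1245.46
8  | Cable   | 821.32 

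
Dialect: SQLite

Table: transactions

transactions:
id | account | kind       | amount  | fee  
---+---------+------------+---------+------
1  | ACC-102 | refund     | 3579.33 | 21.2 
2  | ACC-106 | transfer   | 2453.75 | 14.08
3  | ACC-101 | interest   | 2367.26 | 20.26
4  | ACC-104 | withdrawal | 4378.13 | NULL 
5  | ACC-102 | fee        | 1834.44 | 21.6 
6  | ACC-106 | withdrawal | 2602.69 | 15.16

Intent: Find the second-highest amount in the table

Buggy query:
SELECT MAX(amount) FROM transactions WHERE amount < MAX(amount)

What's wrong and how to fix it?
Bug: The inner MAX is an aggregate inside WHERE, which is not allowed

Fix: Put the inner MAX in a scalar subquery

Corrected query:
SELECT MAX(amount) FROM transactions WHERE amount < (SELECT MAX(amount) FROM transactions)

Result:
MAX(amount)
-----------
3579.33    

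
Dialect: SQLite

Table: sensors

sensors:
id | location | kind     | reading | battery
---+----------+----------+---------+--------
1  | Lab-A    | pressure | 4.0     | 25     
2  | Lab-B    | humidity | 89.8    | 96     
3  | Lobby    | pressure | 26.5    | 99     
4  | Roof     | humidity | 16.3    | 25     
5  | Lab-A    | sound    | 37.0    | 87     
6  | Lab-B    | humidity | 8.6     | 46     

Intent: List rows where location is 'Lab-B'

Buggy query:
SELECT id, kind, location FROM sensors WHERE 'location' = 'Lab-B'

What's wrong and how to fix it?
Bug: 'location' in single quotes is a string literal, not the column; the comparison is literal-vs-literal and never true

Fix: Reference the column as location without single quotes

Corrected query:
SELECT id, kind, location FROM sensors WHERE location = 'Lab-B'

Result:
id | kind     | location
---+----------+---------
2  | humidity | Lab-B   
6  | humidity | Lab-B   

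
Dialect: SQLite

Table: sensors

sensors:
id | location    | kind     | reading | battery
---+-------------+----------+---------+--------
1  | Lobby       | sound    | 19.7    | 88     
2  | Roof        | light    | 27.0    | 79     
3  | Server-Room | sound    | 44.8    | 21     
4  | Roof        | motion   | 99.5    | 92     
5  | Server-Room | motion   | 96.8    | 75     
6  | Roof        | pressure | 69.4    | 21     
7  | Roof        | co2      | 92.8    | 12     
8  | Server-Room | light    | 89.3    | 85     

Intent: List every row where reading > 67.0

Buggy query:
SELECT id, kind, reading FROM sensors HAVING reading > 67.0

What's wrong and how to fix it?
Bug: This is a non-aggregate query (no GROUP BY, no aggregates), so in SQLite the HAVING clause is invalid here; a row-level condition belongs in WHERE

Fix: Replace HAVING with WHERE since the condition applies to individual rows

Corrected query:
SELECT id, kind, reading FROM sensors WHERE reading > 67.0

Result:
id | kind     | reading
---+----------+--------
4  | motion   | 99.5   
5  | motion   | 96.8   
6  | pressure | 69.4   
7  | co2      | 92.8   
8  | light    | 89.3   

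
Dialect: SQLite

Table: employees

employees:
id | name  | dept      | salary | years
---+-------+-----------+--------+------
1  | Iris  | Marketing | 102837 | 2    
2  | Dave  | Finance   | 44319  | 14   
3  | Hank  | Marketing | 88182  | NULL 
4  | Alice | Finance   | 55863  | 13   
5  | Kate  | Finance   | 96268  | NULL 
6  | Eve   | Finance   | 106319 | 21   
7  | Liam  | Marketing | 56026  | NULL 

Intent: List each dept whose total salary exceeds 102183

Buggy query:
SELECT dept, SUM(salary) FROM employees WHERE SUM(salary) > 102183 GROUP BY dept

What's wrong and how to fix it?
Bug: WHERE runs before GROUP BY, so aggregates aren't available there

Fix: Use HAVING (which filters groups after aggregation) instead of WHERE

Corrected query:
SELECT dept, SUM(salary) FROM employees GROUP BY dept HAVING SUM(salary) > 102183

Result:
dept      | SUM(salary)
----------+------------
Finance   | 302769     
Marketing | 247045     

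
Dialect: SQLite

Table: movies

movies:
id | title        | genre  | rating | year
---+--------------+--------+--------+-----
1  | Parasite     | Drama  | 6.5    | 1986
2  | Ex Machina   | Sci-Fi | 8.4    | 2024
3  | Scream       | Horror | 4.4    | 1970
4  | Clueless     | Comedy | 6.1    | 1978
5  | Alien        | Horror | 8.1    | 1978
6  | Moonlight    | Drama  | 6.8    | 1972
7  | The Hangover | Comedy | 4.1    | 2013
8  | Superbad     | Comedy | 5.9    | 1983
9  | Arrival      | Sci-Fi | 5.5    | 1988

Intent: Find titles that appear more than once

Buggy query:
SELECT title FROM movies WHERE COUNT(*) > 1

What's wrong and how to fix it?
Bug: WHERE can't reference COUNT(*); aggregates are computed after WHERE

Fix: Group first, then use HAVING for the count condition

Corrected query:
SELECT title FROM movies GROUP BY title HAVING COUNT(*) > 1

Result:
(no rows)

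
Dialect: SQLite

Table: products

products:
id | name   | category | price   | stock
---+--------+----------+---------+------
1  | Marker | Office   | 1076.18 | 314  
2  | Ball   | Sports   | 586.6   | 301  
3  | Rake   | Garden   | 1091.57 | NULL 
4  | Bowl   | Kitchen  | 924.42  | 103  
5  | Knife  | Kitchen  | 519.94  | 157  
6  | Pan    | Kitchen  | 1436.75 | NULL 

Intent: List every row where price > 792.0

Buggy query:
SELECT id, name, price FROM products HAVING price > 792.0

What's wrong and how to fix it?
Bug: HAVING filters the output of aggregation, but this query has no GROUP BY and no aggregate functions, so SQLite rejects it (HAVING clause on a non-aggregate query); the condition here is per row

Fix: Replace HAVING with WHERE since the condition applies to individual rows

Corrected query:
SELECT id, name, price FROM products WHERE price > 792.0

Result:
id | name   | price  
---+--------+--------
1  | Marker | 1076.18
3  | Rake   | 1091.57
4  | Bowl   | 924.42 
6  | Pan    | 1436.75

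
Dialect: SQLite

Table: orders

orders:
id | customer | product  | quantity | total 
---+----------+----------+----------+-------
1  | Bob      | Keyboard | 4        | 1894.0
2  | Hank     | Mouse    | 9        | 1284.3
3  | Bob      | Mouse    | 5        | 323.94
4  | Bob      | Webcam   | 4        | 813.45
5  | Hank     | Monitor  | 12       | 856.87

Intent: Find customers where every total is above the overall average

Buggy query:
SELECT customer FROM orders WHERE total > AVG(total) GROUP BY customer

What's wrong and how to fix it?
Bug: AVG() is an aggregate; it can't sit directly in WHERE

Fix: Compute the overall average in a scalar subquery and compare each group's MIN against it in HAVING

Corrected query:
SELECT customer FROM orders GROUP BY customer HAVING MIN(total) > (SELECT AVG(total) FROM orders)

Result:
(no rows)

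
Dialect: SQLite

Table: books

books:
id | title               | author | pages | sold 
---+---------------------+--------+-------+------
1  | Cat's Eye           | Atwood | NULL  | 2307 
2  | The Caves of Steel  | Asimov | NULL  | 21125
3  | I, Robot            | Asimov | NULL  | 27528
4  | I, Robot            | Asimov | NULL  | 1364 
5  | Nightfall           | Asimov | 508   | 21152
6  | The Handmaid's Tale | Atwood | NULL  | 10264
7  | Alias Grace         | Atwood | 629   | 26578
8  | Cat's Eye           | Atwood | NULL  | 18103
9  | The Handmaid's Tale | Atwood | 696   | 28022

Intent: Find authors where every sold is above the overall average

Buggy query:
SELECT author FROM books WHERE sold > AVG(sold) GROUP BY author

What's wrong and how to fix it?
Bug: WHERE evaluates per row before aggregation, so AVG() is unavailable

Fix: Use a subquery for AVG and a HAVING MIN(...) filter so the condition holds for every row in the group

Corrected query:
SELECT author FROM books GROUP BY author HAVING MIN(sold) > (SELECT AVG(sold) FROM books)

Result:
(no rows)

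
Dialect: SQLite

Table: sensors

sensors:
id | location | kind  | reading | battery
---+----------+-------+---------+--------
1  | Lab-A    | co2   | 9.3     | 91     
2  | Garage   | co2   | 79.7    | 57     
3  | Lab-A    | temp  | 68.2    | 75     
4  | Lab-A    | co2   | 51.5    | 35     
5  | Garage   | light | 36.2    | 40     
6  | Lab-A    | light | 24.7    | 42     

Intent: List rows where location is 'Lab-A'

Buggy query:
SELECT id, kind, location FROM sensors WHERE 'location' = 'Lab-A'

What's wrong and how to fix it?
Bug: 'location' in single quotes is a string literal, not the column; the comparison is literal-vs-literal and never true

Fix: Remove the quotes around the column name (or use double quotes for an identifier)

Corrected query:
SELECT id, kind, location FROM sensors WHERE location = 'Lab-A'

Result:
id | kind  | location
---+-------+---------
1  | co2   | Lab-A   
3  | temp  | Lab-A   
4  | co2   | Lab-A   
6  | light | Lab-A   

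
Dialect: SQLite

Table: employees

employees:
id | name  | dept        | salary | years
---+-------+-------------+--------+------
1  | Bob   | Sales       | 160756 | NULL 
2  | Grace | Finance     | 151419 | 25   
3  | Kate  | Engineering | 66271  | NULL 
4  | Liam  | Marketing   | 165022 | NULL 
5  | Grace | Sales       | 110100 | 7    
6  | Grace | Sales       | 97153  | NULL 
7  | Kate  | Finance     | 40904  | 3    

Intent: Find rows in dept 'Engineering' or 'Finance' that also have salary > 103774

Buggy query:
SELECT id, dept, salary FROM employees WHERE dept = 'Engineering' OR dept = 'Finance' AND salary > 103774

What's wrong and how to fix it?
Bug: AND binds tighter than OR, so this parses as dept = 'Engineering' OR (dept = 'Finance' AND salary > 103774)

Fix: Group the OR with parentheses (or use IN), then AND the threshold

Corrected query:
SELECT id, dept, salary FROM employees WHERE (dept = 'Engineering' OR dept = 'Finance') AND salary > 103774

Result:
id | dept    | salary
---+---------+-------
2  | Finance | 151419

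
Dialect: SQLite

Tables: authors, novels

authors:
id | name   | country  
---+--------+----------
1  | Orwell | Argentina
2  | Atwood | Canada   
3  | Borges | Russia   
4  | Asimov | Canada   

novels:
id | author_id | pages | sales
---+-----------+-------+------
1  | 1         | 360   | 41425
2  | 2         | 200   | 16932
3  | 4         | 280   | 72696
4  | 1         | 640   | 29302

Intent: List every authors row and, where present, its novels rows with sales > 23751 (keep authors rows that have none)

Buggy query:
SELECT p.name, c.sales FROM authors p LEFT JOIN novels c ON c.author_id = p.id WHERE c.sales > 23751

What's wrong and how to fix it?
Bug: Filtering c.sales in WHERE discards the NULL rows produced by LEFT JOIN, turning it into an inner join

Fix: Put 'c.sales > 23751' in the JOIN's ON clause instead of WHERE

Corrected query:
SELECT p.name, c.sales FROM authors p LEFT JOIN novels c ON c.author_id = p.id AND c.sales > 23751

Result:
name   | sales
-------+------
Orwell | 29302
Orwell | 41425
Atwood | NULL 
Borges | NULL 
Asimov | 72696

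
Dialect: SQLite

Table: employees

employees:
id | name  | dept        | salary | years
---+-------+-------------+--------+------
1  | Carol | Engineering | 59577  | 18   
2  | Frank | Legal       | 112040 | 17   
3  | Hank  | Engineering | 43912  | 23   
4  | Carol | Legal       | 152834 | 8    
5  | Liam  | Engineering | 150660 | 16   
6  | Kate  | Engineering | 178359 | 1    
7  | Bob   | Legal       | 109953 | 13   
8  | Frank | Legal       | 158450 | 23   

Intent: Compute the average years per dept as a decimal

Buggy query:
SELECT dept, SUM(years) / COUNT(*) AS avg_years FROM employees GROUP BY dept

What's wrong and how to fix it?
Bug: Both operands are integers, so '/' performs integer division and truncates

Fix: Cast one side to REAL so the division keeps the fractional part

Corrected query:
SELECT dept, SUM(years) * 1.0 / COUNT(*) AS avg_years FROM employees GROUP BY dept

Result:
dept        | avg_years
------------+----------
Engineering | 14.5     
Legal       | 15.25    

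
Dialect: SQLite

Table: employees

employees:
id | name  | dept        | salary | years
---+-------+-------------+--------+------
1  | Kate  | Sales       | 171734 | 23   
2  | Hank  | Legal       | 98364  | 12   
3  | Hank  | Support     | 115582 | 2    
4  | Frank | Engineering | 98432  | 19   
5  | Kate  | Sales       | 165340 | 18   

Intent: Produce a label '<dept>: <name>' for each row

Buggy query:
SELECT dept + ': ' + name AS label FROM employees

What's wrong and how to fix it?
Bug: SQLite uses || for string concatenation; + coerces text to numbers (yielding 0)

Fix: Replace + with || to concatenate text

Corrected query:
SELECT dept || ': ' || name AS label FROM employees

Result:
label             
------------------
Sales: Kate       
Legal: Hank       
Support: Hank     
Engineering: Frank
Sales: Kate       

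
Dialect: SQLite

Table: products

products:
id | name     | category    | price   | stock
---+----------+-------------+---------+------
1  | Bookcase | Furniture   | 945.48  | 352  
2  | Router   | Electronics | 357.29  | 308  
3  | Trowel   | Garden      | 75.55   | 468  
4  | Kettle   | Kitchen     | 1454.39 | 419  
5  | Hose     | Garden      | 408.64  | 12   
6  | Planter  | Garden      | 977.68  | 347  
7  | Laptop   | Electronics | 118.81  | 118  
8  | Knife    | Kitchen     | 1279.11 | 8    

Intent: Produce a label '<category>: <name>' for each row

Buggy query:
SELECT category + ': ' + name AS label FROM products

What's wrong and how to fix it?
Bug: '+' is numeric addition; on text columns SQLite converts them to 0 instead of concatenating

Fix: Use the || operator for string concatenation

Corrected query:
SELECT category || ': ' || name AS label FROM products

Result:
label              
-------------------
Furniture: Bookcase
Electronics: Router
Garden: Trowel     
Kitchen: Kettle    
Garden: Hose       
Garden: Planter    
Electronics: Laptop
Kitchen: Knife     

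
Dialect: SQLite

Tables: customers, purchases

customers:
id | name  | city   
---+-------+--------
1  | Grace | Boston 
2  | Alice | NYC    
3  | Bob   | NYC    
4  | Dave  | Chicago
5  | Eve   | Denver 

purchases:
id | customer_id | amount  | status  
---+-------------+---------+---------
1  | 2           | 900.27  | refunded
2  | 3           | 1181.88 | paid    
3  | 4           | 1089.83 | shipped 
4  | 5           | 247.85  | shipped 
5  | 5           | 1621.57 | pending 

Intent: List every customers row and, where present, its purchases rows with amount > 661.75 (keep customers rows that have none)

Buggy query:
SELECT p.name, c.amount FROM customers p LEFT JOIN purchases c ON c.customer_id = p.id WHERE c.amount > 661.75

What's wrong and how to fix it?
Bug: A WHERE condition on the right-hand table after LEFT JOIN drops unmatched parents

Fix: Put 'c.amount > 661.75' in the JOIN's ON clause instead of WHERE

Corrected query:
SELECT p.name, c.amount FROM customers p LEFT JOIN purchases c ON c.customer_id = p.id AND c.amount > 661.75

Result:
name  | amount 
------+--------
Grace | NULL   
Alice | 900.27 
Bob   | 1181.88
Dave  | 1089.83
Eve   | 1621.57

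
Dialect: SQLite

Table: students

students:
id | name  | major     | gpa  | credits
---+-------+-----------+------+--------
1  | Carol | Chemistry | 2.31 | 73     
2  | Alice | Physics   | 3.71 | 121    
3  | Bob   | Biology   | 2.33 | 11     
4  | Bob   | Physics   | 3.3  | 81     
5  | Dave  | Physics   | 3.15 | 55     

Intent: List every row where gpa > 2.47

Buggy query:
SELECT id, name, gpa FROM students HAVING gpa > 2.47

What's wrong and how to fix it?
Bug: HAVING filters the output of aggregation, but this query has no GROUP BY and no aggregate functions, so SQLite rejects it (HAVING clause on a non-aggregate query); the condition here is per row

Fix: Use WHERE for row-level filtering

Corrected query:
SELECT id, name, gpa FROM students WHERE gpa > 2.47

Result:
id | name  | gpa 
---+-------+-----
2  | Alice | 3.71
4  | Bob   | 3.3 
5  | Dave  | 3.15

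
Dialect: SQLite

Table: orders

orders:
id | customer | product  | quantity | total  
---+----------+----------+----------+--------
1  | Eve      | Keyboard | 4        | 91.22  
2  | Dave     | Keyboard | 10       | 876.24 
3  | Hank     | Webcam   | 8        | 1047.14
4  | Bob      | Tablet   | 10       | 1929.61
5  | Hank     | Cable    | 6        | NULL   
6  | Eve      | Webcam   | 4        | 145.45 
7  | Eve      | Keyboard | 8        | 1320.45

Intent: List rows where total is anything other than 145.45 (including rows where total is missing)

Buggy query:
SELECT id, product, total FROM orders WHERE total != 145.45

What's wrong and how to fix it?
Bug: 'total != 145.45' is unknown when total is NULL, so NULL rows are silently excluded

Fix: Handle NULL separately with IS NULL alongside the inequality

Corrected query:
SELECT id, product, total FROM orders WHERE total != 145.45 OR total IS NULL

Result:
id | product  | total  
---+----------+--------
1  | Keyboard | 91.22  
2  | Keyboard | 876.24 
3  | Webcam   | 1047.14
4  | Tablet   | 1929.61
5  | Cable    | NULL   
7  | Keyboard | 1320.45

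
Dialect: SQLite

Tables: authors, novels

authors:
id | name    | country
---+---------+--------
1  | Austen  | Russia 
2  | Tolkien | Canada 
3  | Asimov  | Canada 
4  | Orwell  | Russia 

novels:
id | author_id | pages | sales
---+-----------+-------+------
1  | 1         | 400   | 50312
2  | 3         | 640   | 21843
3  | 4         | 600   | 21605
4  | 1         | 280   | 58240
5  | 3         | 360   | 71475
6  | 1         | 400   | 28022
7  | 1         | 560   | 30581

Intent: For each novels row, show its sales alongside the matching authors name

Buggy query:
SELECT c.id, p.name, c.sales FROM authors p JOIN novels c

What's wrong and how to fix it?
Bug: JOIN with no ON clause produces a cartesian product; every novels row pairs with every authors row

Fix: Add ON c.author_id = p.id to the JOIN

Corrected query:
SELECT c.id, p.name, c.sales FROM authors p JOIN novels c ON c.author_id = p.id

Result:
id | name   | sales
---+--------+------
1  | Austen | 50312
2  | Asimov | 21843
3  | Orwell | 21605
4  | Austen | 58240
5  | Asimov | 71475
6  | Austen | 28022
7  | Austen | 30581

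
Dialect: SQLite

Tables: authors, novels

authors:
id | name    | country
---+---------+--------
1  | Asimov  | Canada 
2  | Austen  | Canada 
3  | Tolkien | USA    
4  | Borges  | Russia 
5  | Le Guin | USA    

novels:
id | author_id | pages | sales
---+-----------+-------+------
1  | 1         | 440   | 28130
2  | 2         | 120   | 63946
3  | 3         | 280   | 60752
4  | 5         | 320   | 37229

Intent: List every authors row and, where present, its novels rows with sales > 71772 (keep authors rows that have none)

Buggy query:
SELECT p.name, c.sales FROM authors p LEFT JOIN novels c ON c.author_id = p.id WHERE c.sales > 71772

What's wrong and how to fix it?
Bug: Filtering c.sales in WHERE discards the NULL rows produced by LEFT JOIN, turning it into an inner join

Fix: Put 'c.sales > 71772' in the JOIN's ON clause instead of WHERE

Corrected query:
SELECT p.name, c.sales FROM authors p LEFT JOIN novels c ON c.author_id = p.id AND c.sales > 71772

Result:
name    | sales
--------+------
Asimov  | NULL 
Austen  | NULL 
Tolkien | NULL 
Borges  | NULL 
Le Guin | NULL 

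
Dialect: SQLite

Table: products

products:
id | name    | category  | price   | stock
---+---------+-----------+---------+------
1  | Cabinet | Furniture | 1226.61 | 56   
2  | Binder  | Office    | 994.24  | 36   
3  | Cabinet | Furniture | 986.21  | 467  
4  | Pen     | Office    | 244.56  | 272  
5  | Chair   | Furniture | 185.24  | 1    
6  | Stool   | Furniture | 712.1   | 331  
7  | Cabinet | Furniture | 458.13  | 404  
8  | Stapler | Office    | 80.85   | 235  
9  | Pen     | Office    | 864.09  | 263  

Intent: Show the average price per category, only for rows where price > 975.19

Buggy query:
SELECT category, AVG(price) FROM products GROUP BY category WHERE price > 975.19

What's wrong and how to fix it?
Bug: Row-level WHERE must come before GROUP BY in the clause order

Fix: Move the WHERE clause before GROUP BY

Corrected query:
SELECT category, AVG(price) FROM products WHERE price > 975.19 GROUP BY category

Result:
category  | AVG(price)
----------+-----------
Furniture | 1106.41   
Office    | 994.24    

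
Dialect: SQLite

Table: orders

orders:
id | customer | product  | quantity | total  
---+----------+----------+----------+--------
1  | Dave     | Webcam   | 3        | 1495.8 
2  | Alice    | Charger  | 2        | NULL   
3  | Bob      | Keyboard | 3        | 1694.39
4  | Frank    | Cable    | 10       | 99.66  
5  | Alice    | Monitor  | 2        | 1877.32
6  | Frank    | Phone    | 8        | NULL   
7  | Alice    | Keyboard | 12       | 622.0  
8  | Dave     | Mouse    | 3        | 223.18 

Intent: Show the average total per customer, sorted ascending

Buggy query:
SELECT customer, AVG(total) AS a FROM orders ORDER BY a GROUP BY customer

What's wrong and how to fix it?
Bug: GROUP BY must precede ORDER BY

Fix: Move ORDER BY to the end, after GROUP BY

Corrected query:
SELECT customer, AVG(total) AS a FROM orders GROUP BY customer ORDER BY a

Result:
customer | a      
---------+--------
Frank    | 99.66  
Dave     | 859.49 
Alice    | 1249.66
Bob      | 1694.39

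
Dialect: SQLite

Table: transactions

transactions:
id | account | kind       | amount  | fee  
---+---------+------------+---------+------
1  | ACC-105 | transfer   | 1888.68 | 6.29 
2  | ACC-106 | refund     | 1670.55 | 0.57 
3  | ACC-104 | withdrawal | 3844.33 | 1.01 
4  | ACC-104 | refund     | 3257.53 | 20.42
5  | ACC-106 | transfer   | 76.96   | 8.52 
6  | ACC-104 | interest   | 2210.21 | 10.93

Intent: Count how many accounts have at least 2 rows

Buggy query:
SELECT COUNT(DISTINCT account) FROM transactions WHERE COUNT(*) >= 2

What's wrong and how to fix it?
Bug: COUNT(*) cannot appear in WHERE; the per-group count doesn't exist yet

Fix: Group first with HAVING COUNT(*) >= 2, then COUNT the resulting groups

Corrected query:
SELECT COUNT(*) FROM (SELECT account FROM transactions GROUP BY account HAVING COUNT(*) >= 2)

Result:
COUNT(*)
--------
2       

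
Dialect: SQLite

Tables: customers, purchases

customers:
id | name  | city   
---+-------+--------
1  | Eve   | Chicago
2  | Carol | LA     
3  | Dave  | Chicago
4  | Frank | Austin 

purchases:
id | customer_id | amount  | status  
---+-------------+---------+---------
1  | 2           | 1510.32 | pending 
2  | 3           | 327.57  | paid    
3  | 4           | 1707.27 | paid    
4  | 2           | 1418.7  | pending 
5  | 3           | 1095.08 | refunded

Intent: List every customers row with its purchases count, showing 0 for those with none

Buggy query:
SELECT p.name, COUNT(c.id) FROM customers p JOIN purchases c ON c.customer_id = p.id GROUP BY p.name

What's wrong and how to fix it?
Bug: An inner join excludes parents with zero children

Fix: Switch to LEFT JOIN to retain unmatched parent rows

Corrected query:
SELECT p.name, COUNT(c.id) FROM customers p LEFT JOIN purchases c ON c.customer_id = p.id GROUP BY p.name

Result:
name  | COUNT(c.id)
------+------------
Carol | 2          
Dave  | 2          
Eve   | 0          
Frank | 1          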